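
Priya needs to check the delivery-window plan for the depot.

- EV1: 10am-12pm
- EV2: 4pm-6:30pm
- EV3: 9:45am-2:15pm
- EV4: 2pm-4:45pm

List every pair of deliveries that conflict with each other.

Sorted by start: EV3, EV1, EV4, EV2.
EV1 starts before EV3 ends → EV3 and EV1 overlap.
EV4 starts before EV3 ends → EV3 and EV4 overlap.
EV2 starts after EV3 ends.
EV4 starts after EV1 ends, so EV1 has no further overlaps.
EV2 starts before EV4 ends → EV4 and EV2 overlap.

EV1 & EV3, EV2 & EV4, EV3 & EV4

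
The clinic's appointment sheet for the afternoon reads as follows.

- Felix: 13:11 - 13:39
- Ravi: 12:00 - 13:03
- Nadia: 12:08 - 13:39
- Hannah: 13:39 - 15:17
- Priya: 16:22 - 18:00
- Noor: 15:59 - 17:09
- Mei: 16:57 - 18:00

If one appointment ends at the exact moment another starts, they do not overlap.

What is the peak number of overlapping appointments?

3

Sweep the timeline, counting +1 at each start and −1 at each end (ends before starts at a tie):
12:00 start Ravi → 1
12:08 start Nadia → 2
13:03 end Ravi → 1
13:11 start Felix → 2
13:39 end Felix → 1
13:39 end Nadia → 0
13:39 start Hannah → 1
15:17 end Hannah → 0
15:59 start Noor → 1
16:22 start Priya → 2
16:57 start Mei → 3
17:09 end Noor → 2
18:00 end Mei → 1
18:00 end Priya → 0
Peak is 3, at 16:57 (Mei, Noor, Priya).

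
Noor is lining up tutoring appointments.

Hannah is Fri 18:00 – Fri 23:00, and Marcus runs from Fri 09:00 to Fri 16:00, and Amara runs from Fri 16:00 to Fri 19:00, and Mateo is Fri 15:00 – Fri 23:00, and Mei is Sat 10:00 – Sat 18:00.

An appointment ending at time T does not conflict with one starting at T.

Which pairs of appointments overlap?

Sorted by start: Marcus, Mateo, Amara, Hannah, Mei.
Mateo starts before Marcus ends → Marcus and Mateo overlap.
Amara starts exactly when Marcus ends (back-to-back, no overlap), so nothing later overlaps Marcus either.
Amara starts before Mateo ends → Mateo and Amara overlap.
Hannah starts before Mateo ends → Mateo and Hannah overlap.
Mei starts after Mateo ends.
Hannah starts before Amara ends → Amara and Hannah overlap.
Mei starts after Amara ends.
Mei starts after Hannah ends.

Amara & Hannah, Amara & Mateo, Hannah & Mateo, Marcus & Mateo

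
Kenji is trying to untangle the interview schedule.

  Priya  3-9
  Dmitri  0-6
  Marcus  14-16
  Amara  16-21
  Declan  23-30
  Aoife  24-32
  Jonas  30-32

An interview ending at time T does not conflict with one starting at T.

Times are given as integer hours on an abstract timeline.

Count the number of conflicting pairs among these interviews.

Sorted by start: Dmitri, Priya, Marcus, Amara, Declan, Aoife, Jonas.
Priya starts before Dmitri ends → Dmitri and Priya overlap.
Marcus starts after Dmitri ends — done with Dmitri.
Marcus starts after Priya ends — done with Priya.
Amara starts exactly when Marcus ends (back-to-back, no overlap) — done with Marcus.
Declan starts after Amara ends — done with Amara.
Aoife starts before Declan ends → Declan and Aoife overlap.
Jonas starts exactly when Declan ends (back-to-back, no overlap).
Jonas starts before Aoife ends → Aoife and Jonas overlap.
Overlapping pairs: Aoife & Declan, Aoife & Jonas, Dmitri & Priya — 3 in total.

3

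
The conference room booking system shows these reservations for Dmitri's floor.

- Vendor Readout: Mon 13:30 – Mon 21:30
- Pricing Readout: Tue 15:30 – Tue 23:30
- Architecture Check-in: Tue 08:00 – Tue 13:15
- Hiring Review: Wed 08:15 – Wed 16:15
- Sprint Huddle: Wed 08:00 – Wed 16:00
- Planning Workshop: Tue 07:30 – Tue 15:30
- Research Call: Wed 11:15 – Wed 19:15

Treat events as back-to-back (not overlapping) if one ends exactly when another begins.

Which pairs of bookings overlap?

Architecture Check-in & Planning Workshop, Hiring Review & Research Call, Hiring Review & Sprint Huddle, Research Call & Sprint Huddle

Two intervals overlap when each starts before the other ends.
Sorted by start: Vendor Readout, Planning Workshop, Architecture Check-in, Pricing Readout, Sprint Huddle, Hiring Review, Research Call.
Planning Workshop starts after Vendor Readout ends, so Vendor Readout has no further overlaps.
Architecture Check-in starts before Planning Workshop ends → Planning Workshop and Architecture Check-in overlap.
Pricing Readout starts exactly when Planning Workshop ends (back-to-back, no overlap), so Planning Workshop has no further overlaps.
Pricing Readout starts after Architecture Check-in ends, so Architecture Check-in has no further overlaps.
Sprint Huddle starts after Pricing Readout ends, so Pricing Readout has no further overlaps.
Hiring Review starts before Sprint Huddle ends → Sprint Huddle and Hiring Review overlap.
Research Call starts before Sprint Huddle ends → Sprint Huddle and Research Call overlap.
Research Call starts before Hiring Review ends → Hiring Review and Research Call overlap.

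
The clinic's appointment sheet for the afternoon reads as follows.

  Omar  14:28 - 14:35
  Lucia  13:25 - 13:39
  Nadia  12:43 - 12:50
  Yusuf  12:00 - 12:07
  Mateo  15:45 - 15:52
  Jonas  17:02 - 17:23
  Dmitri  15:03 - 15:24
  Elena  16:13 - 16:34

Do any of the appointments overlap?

No

Sorted by start: Yusuf, Nadia, Lucia, Omar, Dmitri, Mateo, Elena, Jonas.
Nadia starts after Yusuf ends — done with Yusuf.
Lucia starts after Nadia ends — done with Nadia.
Omar starts after Lucia ends — done with Lucia.
Dmitri starts after Omar ends — done with Omar.
Mateo starts after Dmitri ends — done with Dmitri.
Elena starts after Mateo ends — done with Mateo.
Jonas starts after Elena ends.
Every pair is clear; the schedule has no overlaps.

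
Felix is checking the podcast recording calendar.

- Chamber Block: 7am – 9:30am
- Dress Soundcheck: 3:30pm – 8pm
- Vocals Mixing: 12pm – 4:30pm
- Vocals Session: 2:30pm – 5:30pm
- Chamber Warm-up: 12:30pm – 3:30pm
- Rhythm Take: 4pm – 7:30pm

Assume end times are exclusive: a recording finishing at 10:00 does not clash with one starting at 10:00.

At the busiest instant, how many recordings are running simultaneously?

4

Sort all start/end points and keep a running count:
7am start Chamber Block → 1
9:30am end Chamber Block → 0
12pm start Vocals Mixing → 1
12:30pm start Chamber Warm-up → 2
2:30pm start Vocals Session → 3
3:30pm end Chamber Warm-up → 2
3:30pm start Dress Soundcheck → 3
4pm start Rhythm Take → 4
4:30pm end Vocals Mixing → 3
5:30pm end Vocals Session → 2
7:30pm end Rhythm Take → 1
8pm end Dress Soundcheck → 0
Peak is 4, at 4pm (Dress Soundcheck, Rhythm Take, Vocals Mixing, Vocals Session).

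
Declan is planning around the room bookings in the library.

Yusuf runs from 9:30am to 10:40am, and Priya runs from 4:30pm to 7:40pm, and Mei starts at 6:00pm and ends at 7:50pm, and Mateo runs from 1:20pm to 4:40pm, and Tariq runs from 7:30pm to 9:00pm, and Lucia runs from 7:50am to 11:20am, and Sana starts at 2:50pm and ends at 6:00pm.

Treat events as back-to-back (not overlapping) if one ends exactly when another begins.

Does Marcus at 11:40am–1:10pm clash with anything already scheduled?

No — it doesn't clash with anything

Lucia: ends 11:20am at or before Marcus starts 11:40am → clear.
Yusuf: ends 10:40am at or before Marcus starts 11:40am → clear.
Mateo: starts 1:20pm at or after Marcus ends 1:10pm → clear.
Sana: starts 2:50pm at or after Marcus ends 1:10pm → clear.
Priya: starts 4:30pm at or after Marcus ends 1:10pm → clear.
Mei: starts 6:00pm at or after Marcus ends 1:10pm → clear.
Tariq: starts 7:30pm at or after Marcus ends 1:10pm → clear.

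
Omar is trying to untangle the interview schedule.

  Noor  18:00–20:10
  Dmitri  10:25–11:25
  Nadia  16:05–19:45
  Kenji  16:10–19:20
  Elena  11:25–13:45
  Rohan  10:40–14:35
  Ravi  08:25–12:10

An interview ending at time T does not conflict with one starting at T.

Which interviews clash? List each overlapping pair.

Sorted by start: Ravi, Dmitri, Rohan, Elena, Nadia, Kenji, Noor.
Dmitri starts before Ravi ends → Ravi and Dmitri overlap.
Rohan starts before Ravi ends → Ravi and Rohan overlap.
Elena starts before Ravi ends → Ravi and Elena overlap.
Nadia starts after Ravi ends — done with Ravi.
Rohan starts before Dmitri ends → Dmitri and Rohan overlap.
Elena starts exactly when Dmitri ends (back-to-back, no overlap) — done with Dmitri.
Elena starts before Rohan ends → Rohan and Elena overlap.
Nadia starts after Rohan ends — done with Rohan.
Nadia starts after Elena ends — done with Elena.
Kenji starts before Nadia ends → Nadia and Kenji overlap.
Noor starts before Nadia ends → Nadia and Noor overlap.
Noor starts before Kenji ends → Kenji and Noor overlap.

Dmitri & Ravi, Dmitri & Rohan, Elena & Ravi, Elena & Rohan, Kenji & Nadia, Kenji & Noor, Nadia & Noor, Ravi & Rohan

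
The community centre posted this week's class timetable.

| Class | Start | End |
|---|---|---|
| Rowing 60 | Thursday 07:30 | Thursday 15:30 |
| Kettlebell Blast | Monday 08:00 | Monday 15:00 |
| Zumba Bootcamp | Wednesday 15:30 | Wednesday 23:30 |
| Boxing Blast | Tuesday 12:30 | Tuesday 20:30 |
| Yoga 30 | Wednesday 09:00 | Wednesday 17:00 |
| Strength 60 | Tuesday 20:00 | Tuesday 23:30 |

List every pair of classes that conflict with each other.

Sorted by start: Kettlebell Blast, Boxing Blast, Strength 60, Yoga 30, Zumba Bootcamp, Rowing 60.
Boxing Blast starts after Kettlebell Blast ends, so nothing later overlaps Kettlebell Blast either.
Strength 60 starts before Boxing Blast ends → Boxing Blast and Strength 60 overlap.
Yoga 30 starts after Boxing Blast ends, so nothing later overlaps Boxing Blast either.
Yoga 30 starts after Strength 60 ends, so nothing later overlaps Strength 60 either.
Zumba Bootcamp starts before Yoga 30 ends → Yoga 30 and Zumba Bootcamp overlap.
Rowing 60 starts after Yoga 30 ends.
Rowing 60 starts after Zumba Bootcamp ends.

Boxing Blast & Strength 60, Yoga 30 & Zumba Bootcamp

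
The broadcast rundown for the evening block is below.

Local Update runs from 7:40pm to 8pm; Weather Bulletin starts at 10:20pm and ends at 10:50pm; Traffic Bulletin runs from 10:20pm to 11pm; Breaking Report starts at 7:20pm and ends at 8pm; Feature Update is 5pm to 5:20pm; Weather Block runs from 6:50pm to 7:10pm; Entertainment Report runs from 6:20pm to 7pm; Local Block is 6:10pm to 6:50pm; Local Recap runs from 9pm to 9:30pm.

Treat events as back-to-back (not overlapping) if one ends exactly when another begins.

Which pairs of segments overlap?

Sorted by start: Feature Update, Local Block, Entertainment Report, Weather Block, Breaking Report, Local Update, Local Recap, Traffic Bulletin, Weather Bulletin.
Local Block starts after Feature Update ends; Feature Update is clear from here.
Entertainment Report starts before Local Block ends → Local Block and Entertainment Report overlap.
Weather Block starts exactly when Local Block ends (back-to-back, no overlap); Local Block is clear from here.
Weather Block starts before Entertainment Report ends → Entertainment Report and Weather Block overlap.
Breaking Report starts after Entertainment Report ends; Entertainment Report is clear from here.
Breaking Report starts after Weather Block ends; Weather Block is clear from here.
Local Update starts before Breaking Report ends → Breaking Report and Local Update overlap.
Local Recap starts after Breaking Report ends; Breaking Report is clear from here.
Local Recap starts after Local Update ends; Local Update is clear from here.
Traffic Bulletin starts after Local Recap ends; Local Recap is clear from here.
Weather Bulletin starts before Traffic Bulletin ends → Traffic Bulletin and Weather Bulletin overlap.

Breaking Report & Local Update, Entertainment Report & Local Block, Entertainment Report & Weather Block, Traffic Bulletin & Weather Bulletin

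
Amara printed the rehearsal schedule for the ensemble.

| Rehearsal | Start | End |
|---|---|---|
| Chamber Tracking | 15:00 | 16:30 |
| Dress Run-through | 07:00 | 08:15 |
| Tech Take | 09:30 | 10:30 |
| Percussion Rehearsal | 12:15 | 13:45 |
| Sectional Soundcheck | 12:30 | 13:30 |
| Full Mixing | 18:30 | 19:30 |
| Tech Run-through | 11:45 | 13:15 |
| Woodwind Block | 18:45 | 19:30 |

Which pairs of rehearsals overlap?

Full Mixing & Woodwind Block, Percussion Rehearsal & Sectional Soundcheck, Percussion Rehearsal & Tech Run-through, Sectional Soundcheck & Tech Run-through

Sorted by start: Dress Run-through, Tech Take, Tech Run-through, Percussion Rehearsal, Sectional Soundcheck, Chamber Tracking, Full Mixing, Woodwind Block.
Tech Take starts after Dress Run-through ends — done with Dress Run-through.
Tech Run-through starts after Tech Take ends — done with Tech Take.
Percussion Rehearsal starts before Tech Run-through ends → Tech Run-through and Percussion Rehearsal overlap.
Sectional Soundcheck starts before Tech Run-through ends → Tech Run-through and Sectional Soundcheck overlap.
Chamber Tracking starts after Tech Run-through ends — done with Tech Run-through.
Sectional Soundcheck starts before Percussion Rehearsal ends → Percussion Rehearsal and Sectional Soundcheck overlap.
Chamber Tracking starts after Percussion Rehearsal ends — done with Percussion Rehearsal.
Chamber Tracking starts after Sectional Soundcheck ends — done with Sectional Soundcheck.
Full Mixing starts after Chamber Tracking ends — done with Chamber Tracking.
Woodwind Block starts before Full Mixing ends → Full Mixing and Woodwind Block overlap.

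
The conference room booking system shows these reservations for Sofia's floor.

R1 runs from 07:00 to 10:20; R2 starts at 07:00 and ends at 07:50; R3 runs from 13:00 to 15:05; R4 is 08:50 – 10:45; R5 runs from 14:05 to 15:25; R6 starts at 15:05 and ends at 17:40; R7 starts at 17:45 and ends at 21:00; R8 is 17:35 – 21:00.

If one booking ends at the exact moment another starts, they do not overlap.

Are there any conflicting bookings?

Yes

Sorted by start: R1, R2, R4, R3, R5, R6, R8, R7.
R2 starts before R1 ends → R1 and R2 overlap.
That's a conflict, so the schedule is not conflict-free.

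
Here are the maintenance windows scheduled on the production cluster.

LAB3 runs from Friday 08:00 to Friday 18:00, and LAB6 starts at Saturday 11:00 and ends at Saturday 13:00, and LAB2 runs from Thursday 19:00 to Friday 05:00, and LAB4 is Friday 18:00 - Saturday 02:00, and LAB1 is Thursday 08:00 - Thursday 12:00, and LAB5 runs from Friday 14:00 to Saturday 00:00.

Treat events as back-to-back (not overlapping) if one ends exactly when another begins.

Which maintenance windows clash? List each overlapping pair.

Sorted by start: LAB1, LAB2, LAB3, LAB5, LAB4, LAB6.
LAB2 starts after LAB1 ends, so nothing later overlaps LAB1 either.
LAB3 starts after LAB2 ends, so nothing later overlaps LAB2 either.
LAB5 starts before LAB3 ends → LAB3 and LAB5 overlap.
LAB4 starts exactly when LAB3 ends (back-to-back, no overlap), so nothing later overlaps LAB3 either.
LAB4 starts before LAB5 ends → LAB5 and LAB4 overlap.
LAB6 starts after LAB5 ends.
LAB6 starts after LAB4 ends.

LAB3 & LAB5, LAB4 & LAB5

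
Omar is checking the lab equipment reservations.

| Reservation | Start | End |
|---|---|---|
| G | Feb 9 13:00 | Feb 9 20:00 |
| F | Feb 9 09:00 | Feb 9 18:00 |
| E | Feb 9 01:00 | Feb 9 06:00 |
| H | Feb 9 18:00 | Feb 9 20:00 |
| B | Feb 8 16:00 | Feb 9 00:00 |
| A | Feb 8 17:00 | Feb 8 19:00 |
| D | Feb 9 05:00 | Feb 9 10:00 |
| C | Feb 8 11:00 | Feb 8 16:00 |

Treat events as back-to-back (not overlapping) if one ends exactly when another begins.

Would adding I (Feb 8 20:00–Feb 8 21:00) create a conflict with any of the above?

Yes — it overlaps B

C: ends Feb 8 16:00 at or before I starts Feb 8 20:00 → clear.
B: starts Feb 8 16:00 before I ends Feb 8 21:00, and ends Feb 9 00:00 after I starts Feb 8 20:00 → overlap.
A: ends Feb 8 19:00 at or before I starts Feb 8 20:00 → clear.
E: starts Feb 9 01:00 at or after I ends Feb 8 21:00 → clear.
D: starts Feb 9 05:00 at or after I ends Feb 8 21:00 → clear.
F: starts Feb 9 09:00 at or after I ends Feb 8 21:00 → clear.
G: starts Feb 9 13:00 at or after I ends Feb 8 21:00 → clear.
H: starts Feb 9 18:00 at or after I ends Feb 8 21:00 → clear.
I overlaps B.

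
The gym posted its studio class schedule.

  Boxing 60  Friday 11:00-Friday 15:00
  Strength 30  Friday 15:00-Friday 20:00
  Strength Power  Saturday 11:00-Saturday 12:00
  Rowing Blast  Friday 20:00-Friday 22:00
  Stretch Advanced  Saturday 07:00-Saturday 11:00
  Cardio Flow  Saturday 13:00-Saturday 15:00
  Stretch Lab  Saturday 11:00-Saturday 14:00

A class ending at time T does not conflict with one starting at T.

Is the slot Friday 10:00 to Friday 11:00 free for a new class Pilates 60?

Yes — the slot is free

Boxing 60: starts Friday 11:00 at or after Pilates 60 ends Friday 11:00 → clear.
Strength 30: starts Friday 15:00 at or after Pilates 60 ends Friday 11:00 → clear.
Rowing Blast: starts Friday 20:00 at or after Pilates 60 ends Friday 11:00 → clear.
Stretch Advanced: starts Saturday 07:00 at or after Pilates 60 ends Friday 11:00 → clear.
Strength Power: starts Saturday 11:00 at or after Pilates 60 ends Friday 11:00 → clear.
Stretch Lab: starts Saturday 11:00 at or after Pilates 60 ends Friday 11:00 → clear.
Cardio Flow: starts Saturday 13:00 at or after Pilates 60 ends Friday 11:00 → clear.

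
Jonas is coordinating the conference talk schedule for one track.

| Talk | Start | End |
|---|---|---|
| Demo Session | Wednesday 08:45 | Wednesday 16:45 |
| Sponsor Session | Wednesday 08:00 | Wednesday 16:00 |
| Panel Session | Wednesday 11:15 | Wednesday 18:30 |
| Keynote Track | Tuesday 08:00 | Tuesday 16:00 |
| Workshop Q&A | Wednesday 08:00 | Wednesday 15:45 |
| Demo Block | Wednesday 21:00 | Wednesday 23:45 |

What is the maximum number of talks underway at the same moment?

Sort all start/end points and keep a running count:
Tuesday 08:00 start Keynote Track → 1
Tuesday 16:00 end Keynote Track → 0
Wednesday 08:00 start Sponsor Session → 1
Wednesday 08:00 start Workshop Q&A → 2
Wednesday 08:45 start Demo Session → 3
Wednesday 11:15 start Panel Session → 4
Wednesday 15:45 end Workshop Q&A → 3
Wednesday 16:00 end Sponsor Session → 2
Wednesday 16:45 end Demo Session → 1
Wednesday 18:30 end Panel Session → 0
Wednesday 21:00 start Demo Block → 1
Wednesday 23:45 end Demo Block → 0
Peak is 4, at Wednesday 11:15 (Demo Session, Panel Session, Sponsor Session, Workshop Q&A).

4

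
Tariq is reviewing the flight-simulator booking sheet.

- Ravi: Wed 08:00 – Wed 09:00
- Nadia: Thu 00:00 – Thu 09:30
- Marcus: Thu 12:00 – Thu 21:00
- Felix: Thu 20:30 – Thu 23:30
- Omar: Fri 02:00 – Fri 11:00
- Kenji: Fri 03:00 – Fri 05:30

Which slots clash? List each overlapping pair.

Felix & Marcus, Kenji & Omar

Check each pair: they overlap iff neither finishes before the other starts.
Sorted by start: Ravi, Nadia, Marcus, Felix, Omar, Kenji.
Nadia starts after Ravi ends; Ravi is clear from here.
Marcus starts after Nadia ends; Nadia is clear from here.
Felix starts before Marcus ends → Marcus and Felix overlap.
Omar starts after Marcus ends; Marcus is clear from here.
Omar starts after Felix ends; Felix is clear from here.
Kenji starts before Omar ends → Omar and Kenji overlap.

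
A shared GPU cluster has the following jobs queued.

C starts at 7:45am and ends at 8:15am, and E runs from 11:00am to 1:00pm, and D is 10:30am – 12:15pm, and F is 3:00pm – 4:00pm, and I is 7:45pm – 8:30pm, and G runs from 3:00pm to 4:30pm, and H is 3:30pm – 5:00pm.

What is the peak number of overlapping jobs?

3

Walk through starts and ends in time order (an end at T is processed before a start at T):
7:45am start C → 1
8:15am end C → 0
10:30am start D → 1
11:00am start E → 2
12:15pm end D → 1
1:00pm end E → 0
3:00pm start F → 1
3:00pm start G → 2
3:30pm start H → 3
4:00pm end F → 2
4:30pm end G → 1
5:00pm end H → 0
7:45pm start I → 1
8:30pm end I → 0
Peak is 3, at 3:30pm (F, G, H).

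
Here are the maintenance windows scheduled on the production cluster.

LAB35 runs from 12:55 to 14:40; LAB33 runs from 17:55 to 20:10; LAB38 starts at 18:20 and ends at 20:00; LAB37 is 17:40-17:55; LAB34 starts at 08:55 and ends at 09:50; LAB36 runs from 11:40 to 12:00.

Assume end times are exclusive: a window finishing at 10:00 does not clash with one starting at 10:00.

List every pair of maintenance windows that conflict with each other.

LAB33 & LAB38

Sorted by start: LAB34, LAB36, LAB35, LAB37, LAB33, LAB38.
LAB36 starts after LAB34 ends; LAB34 is clear from here.
LAB35 starts after LAB36 ends; LAB36 is clear from here.
LAB37 starts after LAB35 ends; LAB35 is clear from here.
LAB33 starts exactly when LAB37 ends (back-to-back, no overlap); LAB37 is clear from here.
LAB38 starts before LAB33 ends → LAB33 and LAB38 overlap.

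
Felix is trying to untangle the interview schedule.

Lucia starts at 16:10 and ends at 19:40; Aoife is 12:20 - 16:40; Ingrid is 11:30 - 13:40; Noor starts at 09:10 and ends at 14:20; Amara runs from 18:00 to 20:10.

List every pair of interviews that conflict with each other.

Amara & Lucia, Aoife & Ingrid, Aoife & Lucia, Aoife & Noor, Ingrid & Noor

Check each pair: they overlap iff neither finishes before the other starts.
Sorted by start: Noor, Ingrid, Aoife, Lucia, Amara.
Ingrid starts before Noor ends → Noor and Ingrid overlap.
Aoife starts before Noor ends → Noor and Aoife overlap.
Lucia starts after Noor ends, so nothing later overlaps Noor either.
Aoife starts before Ingrid ends → Ingrid and Aoife overlap.
Lucia starts after Ingrid ends, so nothing later overlaps Ingrid either.
Lucia starts before Aoife ends → Aoife and Lucia overlap.
Amara starts after Aoife ends.
Amara starts before Lucia ends → Lucia and Amara overlap.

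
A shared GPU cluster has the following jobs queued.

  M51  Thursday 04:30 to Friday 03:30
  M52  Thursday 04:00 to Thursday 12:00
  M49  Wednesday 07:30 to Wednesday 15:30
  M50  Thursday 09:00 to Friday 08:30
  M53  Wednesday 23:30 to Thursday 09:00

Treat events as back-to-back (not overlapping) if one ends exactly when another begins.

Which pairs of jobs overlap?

M50 & M51, M50 & M52, M51 & M52, M51 & M53, M52 & M53

Sorted by start: M49, M53, M52, M51, M50.
M53 starts after M49 ends — done with M49.
M52 starts before M53 ends → M53 and M52 overlap.
M51 starts before M53 ends → M53 and M51 overlap.
M50 starts exactly when M53 ends (back-to-back, no overlap).
M51 starts before M52 ends → M52 and M51 overlap.
M50 starts before M52 ends → M52 and M50 overlap.
M50 starts before M51 ends → M51 and M50 overlap.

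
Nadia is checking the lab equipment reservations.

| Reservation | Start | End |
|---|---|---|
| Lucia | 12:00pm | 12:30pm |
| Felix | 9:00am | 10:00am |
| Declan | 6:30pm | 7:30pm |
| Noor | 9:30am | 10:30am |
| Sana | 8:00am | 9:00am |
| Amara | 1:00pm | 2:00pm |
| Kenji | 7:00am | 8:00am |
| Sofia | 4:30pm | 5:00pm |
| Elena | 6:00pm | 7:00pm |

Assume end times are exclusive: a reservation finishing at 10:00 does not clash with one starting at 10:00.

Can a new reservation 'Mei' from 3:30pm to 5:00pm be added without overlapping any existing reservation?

No — it overlaps Sofia

Kenji: ends 8:00am at or before Mei starts 3:30pm → clear.
Sana: ends 9:00am at or before Mei starts 3:30pm → clear.
Felix: ends 10:00am at or before Mei starts 3:30pm → clear.
Noor: ends 10:30am at or before Mei starts 3:30pm → clear.
Lucia: ends 12:30pm at or before Mei starts 3:30pm → clear.
Amara: ends 2:00pm at or before Mei starts 3:30pm → clear.
Sofia: starts 4:30pm before Mei ends 5:00pm, and ends 5:00pm after Mei starts 3:30pm → overlap.
Elena: starts 6:00pm at or after Mei ends 5:00pm → clear.
Declan: starts 6:30pm at or after Mei ends 5:00pm → clear.
Mei overlaps Sofia.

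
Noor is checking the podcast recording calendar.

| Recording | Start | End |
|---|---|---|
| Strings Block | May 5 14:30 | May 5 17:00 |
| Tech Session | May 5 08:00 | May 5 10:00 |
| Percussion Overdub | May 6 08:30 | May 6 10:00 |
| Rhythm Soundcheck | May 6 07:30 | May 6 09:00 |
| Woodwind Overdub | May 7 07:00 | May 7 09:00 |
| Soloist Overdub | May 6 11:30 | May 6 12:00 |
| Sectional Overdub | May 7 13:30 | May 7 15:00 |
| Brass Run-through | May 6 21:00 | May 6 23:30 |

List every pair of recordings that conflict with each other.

Sorted by start: Tech Session, Strings Block, Rhythm Soundcheck, Percussion Overdub, Soloist Overdub, Brass Run-through, Woodwind Overdub, Sectional Overdub.
Strings Block starts after Tech Session ends, so Tech Session has no further overlaps.
Rhythm Soundcheck starts after Strings Block ends, so Strings Block has no further overlaps.
Percussion Overdub starts before Rhythm Soundcheck ends → Rhythm Soundcheck and Percussion Overdub overlap.
Soloist Overdub starts after Rhythm Soundcheck ends, so Rhythm Soundcheck has no further overlaps.
Soloist Overdub starts after Percussion Overdub ends, so Percussion Overdub has no further overlaps.
Brass Run-through starts after Soloist Overdub ends, so Soloist Overdub has no further overlaps.
Woodwind Overdub starts after Brass Run-through ends, so Brass Run-through has no further overlaps.
Sectional Overdub starts after Woodwind Overdub ends.

Percussion Overdub & Rhythm Soundcheck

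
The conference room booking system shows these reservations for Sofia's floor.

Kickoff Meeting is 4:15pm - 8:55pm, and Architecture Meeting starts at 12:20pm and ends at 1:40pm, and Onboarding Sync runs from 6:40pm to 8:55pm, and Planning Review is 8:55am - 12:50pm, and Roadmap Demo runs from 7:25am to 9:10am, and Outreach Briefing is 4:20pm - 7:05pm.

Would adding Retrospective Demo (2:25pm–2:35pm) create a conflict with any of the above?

No — it doesn't clash with anything

Roadmap Demo: ends 9:10am at or before Retrospective Demo starts 2:25pm → clear.
Planning Review: ends 12:50pm at or before Retrospective Demo starts 2:25pm → clear.
Architecture Meeting: ends 1:40pm at or before Retrospective Demo starts 2:25pm → clear.
Kickoff Meeting: starts 4:15pm at or after Retrospective Demo ends 2:35pm → clear.
Outreach Briefing: starts 4:20pm at or after Retrospective Demo ends 2:35pm → clear.
Onboarding Sync: starts 6:40pm at or after Retrospective Demo ends 2:35pm → clear.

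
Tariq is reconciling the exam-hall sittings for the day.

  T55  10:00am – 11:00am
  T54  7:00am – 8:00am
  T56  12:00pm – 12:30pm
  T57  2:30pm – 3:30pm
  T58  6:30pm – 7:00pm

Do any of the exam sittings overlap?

No

Sorted by start: T54, T55, T56, T57, T58.
T55 starts after T54 ends; T54 is clear from here.
T56 starts after T55 ends; T55 is clear from here.
T57 starts after T56 ends; T56 is clear from here.
T58 starts after T57 ends.
Every pair is clear; the schedule has no overlaps.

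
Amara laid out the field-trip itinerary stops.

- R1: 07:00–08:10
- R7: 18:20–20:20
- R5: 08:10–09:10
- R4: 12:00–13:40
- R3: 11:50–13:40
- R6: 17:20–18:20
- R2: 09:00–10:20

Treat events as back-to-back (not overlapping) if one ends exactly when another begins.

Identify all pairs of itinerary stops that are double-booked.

R2 & R5, R3 & R4

Check each pair: they overlap iff neither finishes before the other starts.
Sorted by start: R1, R5, R2, R3, R4, R6, R7.
R5 starts exactly when R1 ends (back-to-back, no overlap), so R1 has no further overlaps.
R2 starts before R5 ends → R5 and R2 overlap.
R3 starts after R5 ends, so R5 has no further overlaps.
R3 starts after R2 ends, so R2 has no further overlaps.
R4 starts before R3 ends → R3 and R4 overlap.
R6 starts after R3 ends, so R3 has no further overlaps.
R6 starts after R4 ends, so R4 has no further overlaps.
R7 starts exactly when R6 ends (back-to-back, no overlap).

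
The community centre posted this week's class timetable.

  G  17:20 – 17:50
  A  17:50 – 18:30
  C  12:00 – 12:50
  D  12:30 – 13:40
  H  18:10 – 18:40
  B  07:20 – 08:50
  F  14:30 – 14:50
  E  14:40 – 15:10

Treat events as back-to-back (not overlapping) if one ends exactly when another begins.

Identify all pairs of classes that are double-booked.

Sorted by start: B, C, D, F, E, G, A, H.
C starts after B ends; B is clear from here.
D starts before C ends → C and D overlap.
F starts after C ends; C is clear from here.
F starts after D ends; D is clear from here.
E starts before F ends → F and E overlap.
G starts after F ends; F is clear from here.
G starts after E ends; E is clear from here.
A starts exactly when G ends (back-to-back, no overlap); G is clear from here.
H starts before A ends → A and H overlap.

A & H, C & D, E & F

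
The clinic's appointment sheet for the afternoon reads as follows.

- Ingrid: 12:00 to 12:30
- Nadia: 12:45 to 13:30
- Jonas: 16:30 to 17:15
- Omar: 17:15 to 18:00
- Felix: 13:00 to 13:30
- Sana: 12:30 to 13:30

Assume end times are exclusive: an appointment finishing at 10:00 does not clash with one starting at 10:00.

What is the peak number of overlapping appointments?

3

Sort all start/end points and keep a running count:
12:00 start Ingrid → 1
12:30 end Ingrid → 0
12:30 start Sana → 1
12:45 start Nadia → 2
13:00 start Felix → 3
13:30 end Felix → 2
13:30 end Nadia → 1
13:30 end Sana → 0
16:30 start Jonas → 1
17:15 end Jonas → 0
17:15 start Omar → 1
18:00 end Omar → 0
Peak is 3, at 13:00 (Felix, Nadia, Sana).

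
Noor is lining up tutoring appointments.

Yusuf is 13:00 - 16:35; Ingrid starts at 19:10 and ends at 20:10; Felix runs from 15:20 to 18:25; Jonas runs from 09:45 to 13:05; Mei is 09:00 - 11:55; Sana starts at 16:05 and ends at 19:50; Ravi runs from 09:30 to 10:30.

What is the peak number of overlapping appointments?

3

Sweep the timeline, counting +1 at each start and −1 at each end (ends before starts at a tie):
09:00 start Mei → 1
09:30 start Ravi → 2
09:45 start Jonas → 3
10:30 end Ravi → 2
11:55 end Mei → 1
13:00 start Yusuf → 2
13:05 end Jonas → 1
15:20 start Felix → 2
16:05 start Sana → 3
16:35 end Yusuf → 2
18:25 end Felix → 1
19:10 start Ingrid → 2
19:50 end Sana → 1
20:10 end Ingrid → 0
Peak is 3, at 09:45 (Jonas, Mei, Ravi).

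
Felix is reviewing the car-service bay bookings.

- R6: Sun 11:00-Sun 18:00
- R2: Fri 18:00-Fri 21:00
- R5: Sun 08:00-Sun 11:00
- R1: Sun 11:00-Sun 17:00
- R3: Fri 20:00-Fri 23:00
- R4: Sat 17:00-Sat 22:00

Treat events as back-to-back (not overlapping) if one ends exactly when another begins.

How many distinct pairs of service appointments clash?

Sorted by start: R2, R3, R4, R5, R1, R6.
R3 starts before R2 ends → R2 and R3 overlap.
R4 starts after R2 ends, so R2 has no further overlaps.
R4 starts after R3 ends, so R3 has no further overlaps.
R5 starts after R4 ends, so R4 has no further overlaps.
R1 starts exactly when R5 ends (back-to-back, no overlap), so R5 has no further overlaps.
R6 starts before R1 ends → R1 and R6 overlap.
Overlapping pairs: R1 & R6, R2 & R3 — 2 in total.

2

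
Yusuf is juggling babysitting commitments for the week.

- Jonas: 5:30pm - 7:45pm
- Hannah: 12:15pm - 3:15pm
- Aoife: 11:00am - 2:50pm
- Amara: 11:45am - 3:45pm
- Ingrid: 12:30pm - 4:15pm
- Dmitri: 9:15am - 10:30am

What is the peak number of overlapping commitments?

4

Sweep the timeline, counting +1 at each start and −1 at each end (ends before starts at a tie):
9:15am start Dmitri → 1
10:30am end Dmitri → 0
11:00am start Aoife → 1
11:45am start Amara → 2
12:15pm start Hannah → 3
12:30pm start Ingrid → 4
2:50pm end Aoife → 3
3:15pm end Hannah → 2
3:45pm end Amara → 1
4:15pm end Ingrid → 0
5:30pm start Jonas → 1
7:45pm end Jonas → 0
Peak is 4, at 12:30pm (Amara, Aoife, Hannah, Ingrid).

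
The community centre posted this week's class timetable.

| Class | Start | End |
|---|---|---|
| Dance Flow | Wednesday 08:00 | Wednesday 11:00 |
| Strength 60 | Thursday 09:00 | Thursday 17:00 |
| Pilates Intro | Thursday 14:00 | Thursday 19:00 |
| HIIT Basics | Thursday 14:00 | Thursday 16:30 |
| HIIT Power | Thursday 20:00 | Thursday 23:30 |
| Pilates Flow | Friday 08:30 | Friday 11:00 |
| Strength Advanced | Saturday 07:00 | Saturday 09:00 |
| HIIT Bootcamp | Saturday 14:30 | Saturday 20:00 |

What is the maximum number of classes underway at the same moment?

Sort all start/end points and keep a running count:
Wednesday 08:00 start Dance Flow → 1
Wednesday 11:00 end Dance Flow → 0
Thursday 09:00 start Strength 60 → 1
Thursday 14:00 start HIIT Basics → 2
Thursday 14:00 start Pilates Intro → 3
Thursday 16:30 end HIIT Basics → 2
Thursday 17:00 end Strength 60 → 1
Thursday 19:00 end Pilates Intro → 0
Thursday 20:00 start HIIT Power → 1
Thursday 23:30 end HIIT Power → 0
Friday 08:30 start Pilates Flow → 1
Friday 11:00 end Pilates Flow → 0
Saturday 07:00 start Strength Advanced → 1
Saturday 09:00 end Strength Advanced → 0
Saturday 14:30 start HIIT Bootcamp → 1
Saturday 20:00 end HIIT Bootcamp → 0
Peak is 3, at Thursday 14:00 (HIIT Basics, Pilates Intro, Strength 60).

3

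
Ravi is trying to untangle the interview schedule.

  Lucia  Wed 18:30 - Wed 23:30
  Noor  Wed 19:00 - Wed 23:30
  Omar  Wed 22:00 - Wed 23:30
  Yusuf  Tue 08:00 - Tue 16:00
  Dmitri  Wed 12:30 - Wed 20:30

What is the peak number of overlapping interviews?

Walk through starts and ends in time order (an end at T is processed before a start at T):
Tue 08:00 start Yusuf → 1
Tue 16:00 end Yusuf → 0
Wed 12:30 start Dmitri → 1
Wed 18:30 start Lucia → 2
Wed 19:00 start Noor → 3
Wed 20:30 end Dmitri → 2
Wed 22:00 start Omar → 3
Wed 23:30 end Lucia → 2
Wed 23:30 end Noor → 1
Wed 23:30 end Omar → 0
Peak is 3, at Wed 19:00 (Dmitri, Lucia, Noor).

3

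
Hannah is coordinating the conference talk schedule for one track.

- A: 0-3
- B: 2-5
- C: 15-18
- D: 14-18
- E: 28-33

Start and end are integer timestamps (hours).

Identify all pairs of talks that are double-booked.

A & B, C & D

Sorted by start: A, B, D, C, E.
B starts before A ends → A and B overlap.
D starts after A ends — done with A.
D starts after B ends — done with B.
C starts before D ends → D and C overlap.
E starts after D ends.
E starts after C ends.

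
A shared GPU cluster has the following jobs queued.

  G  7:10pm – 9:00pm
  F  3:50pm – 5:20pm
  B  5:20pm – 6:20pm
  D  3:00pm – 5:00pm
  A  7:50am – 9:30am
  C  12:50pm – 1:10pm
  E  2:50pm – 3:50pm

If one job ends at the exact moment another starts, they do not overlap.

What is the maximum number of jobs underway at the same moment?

Sweep the timeline, counting +1 at each start and −1 at each end (ends before starts at a tie):
7:50am start A → 1
9:30am end A → 0
12:50pm start C → 1
1:10pm end C → 0
2:50pm start E → 1
3:00pm start D → 2
3:50pm end E → 1
3:50pm start F → 2
5:00pm end D → 1
5:20pm end F → 0
5:20pm start B → 1
6:20pm end B → 0
7:10pm start G → 1
9:00pm end G → 0
Peak is 2, at 3:00pm (D, E).

2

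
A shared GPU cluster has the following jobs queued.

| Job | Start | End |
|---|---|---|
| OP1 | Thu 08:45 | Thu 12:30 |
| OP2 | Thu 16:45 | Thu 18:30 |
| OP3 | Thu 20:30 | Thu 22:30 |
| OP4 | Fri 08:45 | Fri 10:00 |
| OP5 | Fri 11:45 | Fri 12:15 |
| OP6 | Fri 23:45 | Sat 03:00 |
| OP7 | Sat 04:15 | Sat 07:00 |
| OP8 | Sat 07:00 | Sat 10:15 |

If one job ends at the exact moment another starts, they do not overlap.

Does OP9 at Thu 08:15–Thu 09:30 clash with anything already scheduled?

Yes — it overlaps OP1

OP1: starts Thu 08:45 before OP9 ends Thu 09:30, and ends Thu 12:30 after OP9 starts Thu 08:15 → overlap.
OP2: starts Thu 16:45 at or after OP9 ends Thu 09:30 → clear.
OP3: starts Thu 20:30 at or after OP9 ends Thu 09:30 → clear.
OP4: starts Fri 08:45 at or after OP9 ends Thu 09:30 → clear.
OP5: starts Fri 11:45 at or after OP9 ends Thu 09:30 → clear.
OP6: starts Fri 23:45 at or after OP9 ends Thu 09:30 → clear.
OP7: starts Sat 04:15 at or after OP9 ends Thu 09:30 → clear.
OP8: starts Sat 07:00 at or after OP9 ends Thu 09:30 → clear.
OP9 overlaps OP1.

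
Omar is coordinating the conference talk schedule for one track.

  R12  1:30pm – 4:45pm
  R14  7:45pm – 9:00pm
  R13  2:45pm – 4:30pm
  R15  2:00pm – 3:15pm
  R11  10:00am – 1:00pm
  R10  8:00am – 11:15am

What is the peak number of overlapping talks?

3

Walk through starts and ends in time order (an end at T is processed before a start at T):
8:00am start R10 → 1
10:00am start R11 → 2
11:15am end R10 → 1
1:00pm end R11 → 0
1:30pm start R12 → 1
2:00pm start R15 → 2
2:45pm start R13 → 3
3:15pm end R15 → 2
4:30pm end R13 → 1
4:45pm end R12 → 0
7:45pm start R14 → 1
9:00pm end R14 → 0
Peak is 3, at 2:45pm (R12, R13, R15).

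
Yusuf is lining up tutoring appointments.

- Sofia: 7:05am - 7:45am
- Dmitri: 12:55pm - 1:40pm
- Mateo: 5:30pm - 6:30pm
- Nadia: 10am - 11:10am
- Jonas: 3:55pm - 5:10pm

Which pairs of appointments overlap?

Sorted by start: Sofia, Nadia, Dmitri, Jonas, Mateo.
Nadia starts after Sofia ends; Sofia is clear from here.
Dmitri starts after Nadia ends; Nadia is clear from here.
Jonas starts after Dmitri ends; Dmitri is clear from here.
Mateo starts after Jonas ends.

no overlapping pairs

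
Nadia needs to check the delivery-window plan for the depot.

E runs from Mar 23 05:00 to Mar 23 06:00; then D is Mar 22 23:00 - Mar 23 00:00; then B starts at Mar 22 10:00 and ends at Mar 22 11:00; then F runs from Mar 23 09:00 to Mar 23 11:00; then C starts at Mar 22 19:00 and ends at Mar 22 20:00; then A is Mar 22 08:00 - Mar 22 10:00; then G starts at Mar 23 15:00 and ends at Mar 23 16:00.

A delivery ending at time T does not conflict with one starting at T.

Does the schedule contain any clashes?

Two intervals overlap when each starts before the other ends.
Sorted by start: A, B, C, D, E, F, G.
B starts exactly when A ends (back-to-back, no overlap) — done with A.
C starts after B ends — done with B.
D starts after C ends — done with C.
E starts after D ends — done with D.
F starts after E ends — done with E.
G starts after F ends.
Every pair is clear; the schedule has no overlaps.

No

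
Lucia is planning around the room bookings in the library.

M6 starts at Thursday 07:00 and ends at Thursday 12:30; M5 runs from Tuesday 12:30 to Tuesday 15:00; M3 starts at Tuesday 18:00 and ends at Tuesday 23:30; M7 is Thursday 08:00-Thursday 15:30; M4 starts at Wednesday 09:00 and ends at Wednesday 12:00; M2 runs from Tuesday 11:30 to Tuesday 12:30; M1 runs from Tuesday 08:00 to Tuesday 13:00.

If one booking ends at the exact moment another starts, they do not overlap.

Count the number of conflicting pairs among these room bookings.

Sorted by start: M1, M2, M5, M3, M4, M6, M7.
M2 starts before M1 ends → M1 and M2 overlap.
M5 starts before M1 ends → M1 and M5 overlap.
M3 starts after M1 ends; M1 is clear from here.
M5 starts exactly when M2 ends (back-to-back, no overlap); M2 is clear from here.
M3 starts after M5 ends; M5 is clear from here.
M4 starts after M3 ends; M3 is clear from here.
M6 starts after M4 ends; M4 is clear from here.
M7 starts before M6 ends → M6 and M7 overlap.
Overlapping pairs: M1 & M2, M1 & M5, M6 & M7 — 3 in total.

3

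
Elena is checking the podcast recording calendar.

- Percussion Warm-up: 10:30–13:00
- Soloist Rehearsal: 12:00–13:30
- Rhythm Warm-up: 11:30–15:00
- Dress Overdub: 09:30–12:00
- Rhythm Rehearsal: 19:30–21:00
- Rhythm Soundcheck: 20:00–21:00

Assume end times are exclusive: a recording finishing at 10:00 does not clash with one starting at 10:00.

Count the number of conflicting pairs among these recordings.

Check each pair: they overlap iff neither finishes before the other starts.
Sorted by start: Dress Overdub, Percussion Warm-up, Rhythm Warm-up, Soloist Rehearsal, Rhythm Rehearsal, Rhythm Soundcheck.
Percussion Warm-up starts before Dress Overdub ends → Dress Overdub and Percussion Warm-up overlap.
Rhythm Warm-up starts before Dress Overdub ends → Dress Overdub and Rhythm Warm-up overlap.
Soloist Rehearsal starts exactly when Dress Overdub ends (back-to-back, no overlap), so Dress Overdub has no further overlaps.
Rhythm Warm-up starts before Percussion Warm-up ends → Percussion Warm-up and Rhythm Warm-up overlap.
Soloist Rehearsal starts before Percussion Warm-up ends → Percussion Warm-up and Soloist Rehearsal overlap.
Rhythm Rehearsal starts after Percussion Warm-up ends, so Percussion Warm-up has no further overlaps.
Soloist Rehearsal starts before Rhythm Warm-up ends → Rhythm Warm-up and Soloist Rehearsal overlap.
Rhythm Rehearsal starts after Rhythm Warm-up ends, so Rhythm Warm-up has no further overlaps.
Rhythm Rehearsal starts after Soloist Rehearsal ends, so Soloist Rehearsal has no further overlaps.
Rhythm Soundcheck starts before Rhythm Rehearsal ends → Rhythm Rehearsal and Rhythm Soundcheck overlap.
Overlapping pairs: Dress Overdub & Percussion Warm-up, Dress Overdub & Rhythm Warm-up, Percussion Warm-up & Rhythm Warm-up, Percussion Warm-up & Soloist Rehearsal, Rhythm Rehearsal & Rhythm Soundcheck, Rhythm Warm-up & Soloist Rehearsal — 6 in total.

6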